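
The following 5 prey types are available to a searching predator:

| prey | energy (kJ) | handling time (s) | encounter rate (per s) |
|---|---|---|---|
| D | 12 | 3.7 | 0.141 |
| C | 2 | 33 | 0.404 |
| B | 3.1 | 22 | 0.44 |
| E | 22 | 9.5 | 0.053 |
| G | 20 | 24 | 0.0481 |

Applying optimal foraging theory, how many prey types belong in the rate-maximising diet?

2

Rank by E/h (kJ/s): D 3.24, E 2.32, G 0.833, B 0.141, C 0.0606. Include each in turn until the next type's E/h falls below the running intake rate.
Rate on top 1: 1.112. E: 2.32 > 1.112 → include.
Rate on top 2: 1.411. G: 0.833 < 1.411 → exclude; stop.
Optimal diet: D, E — 2 of 5 types.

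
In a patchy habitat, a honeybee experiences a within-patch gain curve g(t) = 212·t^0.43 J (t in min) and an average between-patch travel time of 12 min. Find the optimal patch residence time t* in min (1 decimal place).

9.1 min

Optimal t* satisfies g'(t*) = g(t*)/(T + t*).
g'(t) = 0.43·212·t^-0.57. Setting 0.43·212·t^-0.57 = 212·t^0.43/(12+t) gives 0.43(12+t) = t, so 0.57·t = 0.43×12.
t* = 0.43×12/0.57 = 9.053 min.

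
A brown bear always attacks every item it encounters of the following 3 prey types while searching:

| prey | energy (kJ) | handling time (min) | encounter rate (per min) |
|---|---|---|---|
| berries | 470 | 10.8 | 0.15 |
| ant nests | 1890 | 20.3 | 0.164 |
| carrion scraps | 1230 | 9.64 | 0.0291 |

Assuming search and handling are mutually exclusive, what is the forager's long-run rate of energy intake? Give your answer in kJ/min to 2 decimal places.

66.82 kJ/min

Energy encountered per unit search time: 0.15×470 + 0.164×1890 + 0.0291×1230 = 416.3 kJ/min.
Handling time per unit search time: 0.15×10.8 + 0.164×20.3 + 0.0291×9.64 = 5.23.
Rate = 416.3/(1 + 5.23) = 66.82 kJ/min.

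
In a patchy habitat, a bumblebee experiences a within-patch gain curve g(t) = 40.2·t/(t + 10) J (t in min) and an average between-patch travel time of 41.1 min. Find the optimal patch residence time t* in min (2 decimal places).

By the marginal value theorem, leave when the instantaneous gain rate g'(t) equals the habitat-wide average g(t)/(T + t).
g'(t) = 40.2·10/(t + 10)². Setting 40.2·10/(t+10)² = 40.2t/[(t+10)(41.1+t)] gives 10(41.1+t) = t(t+10), so t² = 10×41.1 = 411.
t* = √411 = 20.27 min.

20.27 min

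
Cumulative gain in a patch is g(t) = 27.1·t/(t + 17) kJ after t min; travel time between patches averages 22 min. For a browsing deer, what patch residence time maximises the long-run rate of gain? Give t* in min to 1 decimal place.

By the marginal value theorem, leave when the instantaneous gain rate g'(t) equals the habitat-wide average g(t)/(T + t).
g'(t) = 27.1·17/(t + 17)². Setting 27.1·17/(t+17)² = 27.1t/[(t+17)(22+t)] gives 17(22+t) = t(t+17), so t² = 17×22 = 374.
t* = √374 = 19.34 min.

19.3 min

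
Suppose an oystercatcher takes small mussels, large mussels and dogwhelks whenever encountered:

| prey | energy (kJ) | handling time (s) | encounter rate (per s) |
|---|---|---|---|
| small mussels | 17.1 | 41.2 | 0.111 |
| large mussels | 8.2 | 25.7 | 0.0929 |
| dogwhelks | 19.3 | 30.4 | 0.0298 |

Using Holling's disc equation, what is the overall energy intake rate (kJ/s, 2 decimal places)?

R = Σλ_iE_i / (1 + Σλ_ih_i)
Numerator: 0.111×17.1 + 0.0929×8.2 + 0.0298×19.3 = 3.235
Denominator: 1 + 0.111×41.2 + 0.0929×25.7 + 0.0298×30.4 = 8.867
R = 3.235/8.867 = 0.3649 kJ/s

0.36 kJ/s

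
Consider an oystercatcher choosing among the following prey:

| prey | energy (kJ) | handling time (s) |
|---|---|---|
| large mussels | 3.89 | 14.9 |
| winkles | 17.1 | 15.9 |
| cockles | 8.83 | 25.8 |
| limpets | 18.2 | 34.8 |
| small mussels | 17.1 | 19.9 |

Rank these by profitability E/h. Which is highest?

winkles

In descending order of E/h:
winkles: 17.1/15.9 = 1.08 kJ/s
small mussels: 17.1/19.9 = 0.859 kJ/s
limpets: 18.2/34.8 = 0.523 kJ/s
cockles: 8.83/25.8 = 0.342 kJ/s
large mussels: 3.89/14.9 = 0.261 kJ/s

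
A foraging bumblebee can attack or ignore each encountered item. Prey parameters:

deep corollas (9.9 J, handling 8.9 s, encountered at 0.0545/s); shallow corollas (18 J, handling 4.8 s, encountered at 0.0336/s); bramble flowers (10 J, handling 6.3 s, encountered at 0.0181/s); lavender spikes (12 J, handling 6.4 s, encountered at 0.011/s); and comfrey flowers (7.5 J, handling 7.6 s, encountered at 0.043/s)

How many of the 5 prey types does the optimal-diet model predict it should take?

Profitabilities (E/h, J/s): shallow corollas 3.75, lavender spikes 1.88, bramble flowers 1.59, deep corollas 1.11, comfrey flowers 0.987. Add prey in this order while the next type's profitability exceeds the intake rate on those already taken.
Rate on top 1: 0.5208. lavender spikes: 1.88 > 0.5208 → include.
Rate on top 2: 0.5982. bramble flowers: 1.59 > 0.5982 → include.
Rate on top 3: 0.682. deep corollas: 1.11 > 0.682 → include.
Rate on top 4: 0.796. comfrey flowers: 0.987 > 0.796 → include.
Optimal diet: shallow corollas, lavender spikes, bramble flowers, deep corollas, comfrey flowers — 5 of 5 types.

5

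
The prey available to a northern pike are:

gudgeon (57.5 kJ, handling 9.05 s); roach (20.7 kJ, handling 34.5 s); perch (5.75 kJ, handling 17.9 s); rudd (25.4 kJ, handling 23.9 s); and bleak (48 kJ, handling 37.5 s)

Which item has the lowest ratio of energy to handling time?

In descending order of E/h:
gudgeon: 57.5/9.05 = 6.35 kJ/s
bleak: 48/37.5 = 1.28 kJ/s
rudd: 25.4/23.9 = 1.06 kJ/s
roach: 20.7/34.5 = 0.6 kJ/s
perch: 5.75/17.9 = 0.321 kJ/s

perch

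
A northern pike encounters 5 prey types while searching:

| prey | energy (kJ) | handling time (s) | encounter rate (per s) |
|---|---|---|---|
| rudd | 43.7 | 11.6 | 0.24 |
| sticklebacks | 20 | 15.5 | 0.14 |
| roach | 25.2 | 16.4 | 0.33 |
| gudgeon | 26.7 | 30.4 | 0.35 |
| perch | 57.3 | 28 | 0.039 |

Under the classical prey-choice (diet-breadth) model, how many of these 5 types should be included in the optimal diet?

Rank by E/h (kJ/s): rudd 3.77, perch 2.05, roach 1.54, sticklebacks 1.29, gudgeon 0.878. Include each in turn until the next type's E/h falls below the running intake rate.
Rate on top 1: 2.772. perch: 2.05 < 2.772 → exclude; stop.
Optimal diet: rudd — 1 of 5 types.

1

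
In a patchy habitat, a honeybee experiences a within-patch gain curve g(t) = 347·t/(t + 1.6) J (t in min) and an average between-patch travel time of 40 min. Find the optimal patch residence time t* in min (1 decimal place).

Maximise g(t)/(T+t): set derivative to zero → g'(t)(T+t) = g(t).
g'(t) = 347·1.6/(t + 1.6)². Setting 347·1.6/(t+1.6)² = 347t/[(t+1.6)(40+t)] gives 1.6(40+t) = t(t+1.6), so t² = 1.6×40 = 64.
t* = √64 = 8 min.

8.0 min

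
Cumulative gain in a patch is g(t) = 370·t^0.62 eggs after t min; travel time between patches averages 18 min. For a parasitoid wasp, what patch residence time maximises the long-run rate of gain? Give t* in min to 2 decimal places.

By the marginal value theorem, leave when the instantaneous gain rate g'(t) equals the habitat-wide average g(t)/(T + t).
g'(t) = 0.62·370·t^-0.38. Setting 0.62·370·t^-0.38 = 370·t^0.62/(18+t) gives 0.62(18+t) = t, so 0.38·t = 0.62×18.
t* = 0.62×18/0.38 = 29.37 min.

29.37 min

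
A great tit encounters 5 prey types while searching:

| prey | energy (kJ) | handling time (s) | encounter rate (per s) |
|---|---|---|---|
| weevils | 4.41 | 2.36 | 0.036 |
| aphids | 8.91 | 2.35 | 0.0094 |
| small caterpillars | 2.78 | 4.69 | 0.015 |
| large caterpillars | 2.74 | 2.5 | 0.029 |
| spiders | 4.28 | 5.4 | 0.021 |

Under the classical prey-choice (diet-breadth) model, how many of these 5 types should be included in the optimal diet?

Rank by E/h (kJ/s): aphids 3.79, weevils 1.87, large caterpillars 1.1, spiders 0.793, small caterpillars 0.593. Include each in turn until the next type's E/h falls below the running intake rate.
Rate on top 1: 0.08194. weevils: 1.87 > 0.08194 → include.
Rate on top 2: 0.2191. large caterpillars: 1.1 > 0.2191 → include.
Rate on top 3: 0.273. spiders: 0.793 > 0.273 → include.
Rate on top 4: 0.3185. small caterpillars: 0.593 > 0.3185 → include.
Optimal diet: aphids, weevils, large caterpillars, spiders, small caterpillars — 5 of 5 types.

5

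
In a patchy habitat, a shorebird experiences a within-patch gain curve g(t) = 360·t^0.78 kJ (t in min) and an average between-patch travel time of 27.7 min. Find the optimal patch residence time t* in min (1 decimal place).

By the marginal value theorem, leave when the instantaneous gain rate g'(t) equals the habitat-wide average g(t)/(T + t).
g'(t) = 0.78·360·t^-0.22. Setting 0.78·360·t^-0.22 = 360·t^0.78/(27.7+t) gives 0.78(27.7+t) = t, so 0.22·t = 0.78×27.7.
t* = 0.78×27.7/0.22 = 98.21 min.

98.2 min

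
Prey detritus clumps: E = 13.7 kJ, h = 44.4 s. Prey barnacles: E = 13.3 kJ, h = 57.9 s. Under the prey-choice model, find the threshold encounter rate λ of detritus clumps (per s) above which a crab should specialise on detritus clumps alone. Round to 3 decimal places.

Drop barnacles once their profitability E₂/h₂ falls below the rate achievable on detritus clumps alone: E₂/h₂ = λE₁/(1 + λh₁).
Solve for λ: λE₁h₂ = E₂(1 + λh₁) → λ(E₁h₂ − E₂h₁) = E₂ → λ = E₂/(E₁h₂ − E₂h₁).
λ = 13.3/(13.7×57.9 − 13.3×44.4) = 13.3/202.7 = 0.06561 per s.

0.066 per s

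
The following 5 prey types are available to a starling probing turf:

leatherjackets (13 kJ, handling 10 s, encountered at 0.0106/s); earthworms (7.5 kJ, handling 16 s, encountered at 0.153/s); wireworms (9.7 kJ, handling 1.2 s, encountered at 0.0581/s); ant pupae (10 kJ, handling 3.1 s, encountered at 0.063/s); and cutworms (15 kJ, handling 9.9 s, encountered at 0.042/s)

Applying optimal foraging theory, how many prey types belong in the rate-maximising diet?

4

Profitabilities (E/h, kJ/s): wireworms 8.08, ant pupae 3.23, cutworms 1.52, leatherjackets 1.3, earthworms 0.469. Add prey in this order while the next type's profitability exceeds the intake rate on those already taken.
Rate on top 1: 0.5268. ant pupae: 3.23 > 0.5268 → include.
Rate on top 2: 0.9435. cutworms: 1.52 > 0.9435 → include.
Rate on top 3: 1.085. leatherjackets: 1.3 > 1.085 → include.
Rate on top 4: 1.098. earthworms: 0.469 < 1.098 → exclude; stop.
Optimal diet: wireworms, ant pupae, cutworms, leatherjackets — 4 of 5 types.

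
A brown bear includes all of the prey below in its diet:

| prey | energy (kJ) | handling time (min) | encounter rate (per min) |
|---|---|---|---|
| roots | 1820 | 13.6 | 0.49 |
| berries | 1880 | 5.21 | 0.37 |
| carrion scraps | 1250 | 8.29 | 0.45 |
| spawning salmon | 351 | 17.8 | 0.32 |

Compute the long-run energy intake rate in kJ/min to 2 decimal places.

118.95 kJ/min

R = Σλ_iE_i / (1 + Σλ_ih_i)
Numerator: 0.49×1820 + 0.37×1880 + 0.45×1250 + 0.32×351 = 2262
Denominator: 1 + 0.49×13.6 + 0.37×5.21 + 0.45×8.29 + 0.32×17.8 = 19.02
R = 2262/19.02 = 119 kJ/min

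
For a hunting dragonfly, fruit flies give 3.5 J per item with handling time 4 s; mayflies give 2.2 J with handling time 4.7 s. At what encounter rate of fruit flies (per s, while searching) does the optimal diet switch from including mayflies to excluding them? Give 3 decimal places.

0.288 per s

The zero-one rule: include mayflies iff E₂/h₂ > λE₁/(1+λh₁). Equality gives the switch point.
λE₁h₂ = E₂ + λE₂h₁ ⇒ λ = E₂/(E₁h₂ − E₂h₁) = 2.2/(16.45 − 8.8) = 0.2876 per s.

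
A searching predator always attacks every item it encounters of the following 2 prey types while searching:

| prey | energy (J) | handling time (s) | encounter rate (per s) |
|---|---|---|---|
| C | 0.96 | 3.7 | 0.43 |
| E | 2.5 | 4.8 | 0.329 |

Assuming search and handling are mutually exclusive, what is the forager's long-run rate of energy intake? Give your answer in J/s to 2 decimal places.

0.30 J/s

R = Σλ_iE_i / (1 + Σλ_ih_i)
Numerator: 0.43×0.96 + 0.329×2.5 = 1.235
Denominator: 1 + 0.43×3.7 + 0.329×4.8 = 4.17
R = 1.235/4.17 = 0.2962 J/s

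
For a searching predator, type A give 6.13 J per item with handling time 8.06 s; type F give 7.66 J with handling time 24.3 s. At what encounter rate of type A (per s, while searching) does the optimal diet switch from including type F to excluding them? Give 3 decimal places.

At the threshold, the rate on type A alone equals the profitability of type F: λ·6.13/(1 + λ·8.06) = 7.66/24.3 = 0.3152.
Rearranging, λ(6.13 − 0.3152×8.06) = 0.3152, so λ = 0.3152/3.589 = 0.08782 per s.

0.088 per s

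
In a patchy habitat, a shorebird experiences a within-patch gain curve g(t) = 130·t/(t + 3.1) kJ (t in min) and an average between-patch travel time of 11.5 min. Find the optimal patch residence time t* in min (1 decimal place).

By the marginal value theorem, leave when the instantaneous gain rate g'(t) equals the habitat-wide average g(t)/(T + t).
g'(t) = 130·3.1/(t + 3.1)². Setting 130·3.1/(t+3.1)² = 130t/[(t+3.1)(11.5+t)] gives 3.1(11.5+t) = t(t+3.1), so t² = 3.1×11.5 = 35.65.
t* = √35.65 = 5.971 min.

6.0 min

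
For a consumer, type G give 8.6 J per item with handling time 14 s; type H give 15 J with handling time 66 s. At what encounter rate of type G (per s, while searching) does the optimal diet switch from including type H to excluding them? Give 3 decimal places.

Drop type H once their profitability E₂/h₂ falls below the rate achievable on type G alone: E₂/h₂ = λE₁/(1 + λh₁).
Solve for λ: λE₁h₂ = E₂(1 + λh₁) → λ(E₁h₂ − E₂h₁) = E₂ → λ = E₂/(E₁h₂ − E₂h₁).
λ = 15/(8.6×66 − 15×14) = 15/357.6 = 0.04195 per s.

0.042 per s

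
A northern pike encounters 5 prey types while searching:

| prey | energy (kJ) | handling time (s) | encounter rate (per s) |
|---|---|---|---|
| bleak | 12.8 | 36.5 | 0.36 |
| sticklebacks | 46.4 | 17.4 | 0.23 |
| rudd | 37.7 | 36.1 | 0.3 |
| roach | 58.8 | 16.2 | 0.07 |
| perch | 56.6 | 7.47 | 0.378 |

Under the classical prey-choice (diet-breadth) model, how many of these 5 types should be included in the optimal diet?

1

Profitabilities (E/h, kJ/s): perch 7.58, roach 3.63, sticklebacks 2.67, rudd 1.04, bleak 0.351. Add prey in this order while the next type's profitability exceeds the intake rate on those already taken.
Rate on top 1: 5.595. roach: 3.63 < 5.595 → exclude; stop.
Optimal diet: perch — 1 of 5 types.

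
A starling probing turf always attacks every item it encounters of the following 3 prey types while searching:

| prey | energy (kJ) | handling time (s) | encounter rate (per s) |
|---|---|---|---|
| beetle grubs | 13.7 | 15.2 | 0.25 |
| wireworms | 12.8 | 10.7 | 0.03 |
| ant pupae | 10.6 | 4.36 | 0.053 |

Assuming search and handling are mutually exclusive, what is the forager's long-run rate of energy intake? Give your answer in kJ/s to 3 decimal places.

Energy encountered per unit search time: 0.25×13.7 + 0.03×12.8 + 0.053×10.6 = 4.371 kJ/s.
Handling time per unit search time: 0.25×15.2 + 0.03×10.7 + 0.053×4.36 = 4.352.
Rate = 4.371/(1 + 4.352) = 0.8167 kJ/s.

0.817 kJ/s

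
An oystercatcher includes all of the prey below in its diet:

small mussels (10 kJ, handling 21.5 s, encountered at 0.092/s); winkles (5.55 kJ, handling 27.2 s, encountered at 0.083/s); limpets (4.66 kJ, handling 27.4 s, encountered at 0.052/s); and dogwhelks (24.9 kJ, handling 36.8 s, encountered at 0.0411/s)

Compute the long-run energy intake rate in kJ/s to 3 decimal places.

R = (0.092×10 + 0.083×5.55 + 0.052×4.66 + 0.0411×24.9) / (1 + 0.092×21.5 + 0.083×27.2 + 0.052×27.4 + 0.0411×36.8) = 2.646/8.173 = 0.3238 kJ/s.

0.324 kJ/s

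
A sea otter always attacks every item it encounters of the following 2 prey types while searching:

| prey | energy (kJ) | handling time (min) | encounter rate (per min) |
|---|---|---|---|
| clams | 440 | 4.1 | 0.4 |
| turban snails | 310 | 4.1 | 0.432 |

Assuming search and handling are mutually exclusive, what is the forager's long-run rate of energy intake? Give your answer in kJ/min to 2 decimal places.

R = (0.4×440 + 0.432×310) / (1 + 0.4×4.1 + 0.432×4.1) = 309.9/4.411 = 70.26 kJ/min.

70.26 kJ/min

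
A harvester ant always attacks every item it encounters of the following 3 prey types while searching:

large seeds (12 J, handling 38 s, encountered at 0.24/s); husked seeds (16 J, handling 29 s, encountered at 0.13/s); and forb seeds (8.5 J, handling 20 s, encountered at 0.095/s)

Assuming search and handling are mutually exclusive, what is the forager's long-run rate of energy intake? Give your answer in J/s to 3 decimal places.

0.365 J/s

R = Σλ_iE_i / (1 + Σλ_ih_i)
Numerator: 0.24×12 + 0.13×16 + 0.095×8.5 = 5.768
Denominator: 1 + 0.24×38 + 0.13×29 + 0.095×20 = 15.79
R = 5.768/15.79 = 0.3653 J/s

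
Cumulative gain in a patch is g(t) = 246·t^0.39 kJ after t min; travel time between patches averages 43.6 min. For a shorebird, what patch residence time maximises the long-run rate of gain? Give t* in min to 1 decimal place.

27.9 min

By the marginal value theorem, leave when the instantaneous gain rate g'(t) equals the habitat-wide average g(t)/(T + t).
g'(t) = 0.39·246·t^-0.61. Setting 0.39·246·t^-0.61 = 246·t^0.39/(43.6+t) gives 0.39(43.6+t) = t, so 0.61·t = 0.39×43.6.
t* = 0.39×43.6/0.61 = 27.88 min.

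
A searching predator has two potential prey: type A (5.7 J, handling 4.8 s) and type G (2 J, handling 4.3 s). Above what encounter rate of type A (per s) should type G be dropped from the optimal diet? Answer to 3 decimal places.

At the threshold, the rate on type A alone equals the profitability of type G: λ·5.7/(1 + λ·4.8) = 2/4.3 = 0.4651.
Rearranging, λ(5.7 − 0.4651×4.8) = 0.4651, so λ = 0.4651/3.467 = 0.1341 per s.

0.134 per s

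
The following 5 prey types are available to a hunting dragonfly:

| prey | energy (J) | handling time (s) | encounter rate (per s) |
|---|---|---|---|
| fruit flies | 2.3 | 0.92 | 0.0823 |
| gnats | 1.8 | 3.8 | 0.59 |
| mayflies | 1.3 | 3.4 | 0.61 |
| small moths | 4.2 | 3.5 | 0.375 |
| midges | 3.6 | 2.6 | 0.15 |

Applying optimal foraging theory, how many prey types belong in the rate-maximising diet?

3

E/h in descending order: fruit flies 2.5, midges 1.38, small moths 1.2, gnats 0.474, mayflies 0.382 J/s. The optimal diet is the largest prefix of this list for which every included type satisfies E_i/h_i > R on the types above it.
Rate on top 1: 0.176. midges: 1.38 > 0.176 → include.
Rate on top 2: 0.4976. small moths: 1.2 > 0.4976 → include.
Rate on top 3: 0.8294. gnats: 0.474 < 0.8294 → exclude; stop.
Optimal diet: fruit flies, midges, small moths — 3 of 5 types.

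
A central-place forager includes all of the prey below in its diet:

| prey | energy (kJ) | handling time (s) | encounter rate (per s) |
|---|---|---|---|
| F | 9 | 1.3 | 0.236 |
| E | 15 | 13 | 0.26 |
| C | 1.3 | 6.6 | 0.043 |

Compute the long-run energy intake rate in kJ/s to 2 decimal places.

R = Σλ_iE_i / (1 + Σλ_ih_i)
Numerator: 0.236×9 + 0.26×15 + 0.043×1.3 = 6.08
Denominator: 1 + 0.236×1.3 + 0.26×13 + 0.043×6.6 = 4.971
R = 6.08/4.971 = 1.223 kJ/s

1.22 kJ/s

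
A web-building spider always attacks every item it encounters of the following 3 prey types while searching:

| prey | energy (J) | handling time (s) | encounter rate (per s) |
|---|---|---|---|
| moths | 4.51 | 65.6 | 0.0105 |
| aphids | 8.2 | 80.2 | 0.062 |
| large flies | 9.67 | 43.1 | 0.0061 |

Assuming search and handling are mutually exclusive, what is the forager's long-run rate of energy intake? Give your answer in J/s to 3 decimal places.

R = Σλ_iE_i / (1 + Σλ_ih_i)
Numerator: 0.0105×4.51 + 0.062×8.2 + 0.0061×9.67 = 0.6147
Denominator: 1 + 0.0105×65.6 + 0.062×80.2 + 0.0061×43.1 = 6.924
R = 0.6147/6.924 = 0.08878 J/s

0.089 J/s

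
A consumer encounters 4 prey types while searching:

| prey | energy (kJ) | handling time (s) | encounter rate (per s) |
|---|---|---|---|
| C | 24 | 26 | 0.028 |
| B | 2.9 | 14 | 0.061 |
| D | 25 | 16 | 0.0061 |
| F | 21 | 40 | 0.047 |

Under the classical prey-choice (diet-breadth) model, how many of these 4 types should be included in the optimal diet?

3

Rank by E/h (kJ/s): D 1.56, C 0.923, F 0.525, B 0.207. Include each in turn until the next type's E/h falls below the running intake rate.
Rate on top 1: 0.1389. C: 0.923 > 0.1389 → include.
Rate on top 2: 0.4516. F: 0.525 > 0.4516 → include.
Rate on top 3: 0.4889. B: 0.207 < 0.4889 → exclude; stop.
Optimal diet: D, C, F — 3 of 4 types.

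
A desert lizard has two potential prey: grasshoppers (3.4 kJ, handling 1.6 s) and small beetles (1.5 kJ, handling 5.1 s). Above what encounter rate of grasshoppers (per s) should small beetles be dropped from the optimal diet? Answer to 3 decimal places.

0.100 per s

At the threshold, the rate on grasshoppers alone equals the profitability of small beetles: λ·3.4/(1 + λ·1.6) = 1.5/5.1 = 0.2941.
Rearranging, λ(3.4 − 0.2941×1.6) = 0.2941, so λ = 0.2941/2.929 = 0.1004 per s.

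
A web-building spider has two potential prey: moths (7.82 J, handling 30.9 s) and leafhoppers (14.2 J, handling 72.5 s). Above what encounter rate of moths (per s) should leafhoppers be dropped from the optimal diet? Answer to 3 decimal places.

0.111 per s

Drop leafhoppers once their profitability E₂/h₂ falls below the rate achievable on moths alone: E₂/h₂ = λE₁/(1 + λh₁).
Solve for λ: λE₁h₂ = E₂(1 + λh₁) → λ(E₁h₂ − E₂h₁) = E₂ → λ = E₂/(E₁h₂ − E₂h₁).
λ = 14.2/(7.82×72.5 − 14.2×30.9) = 14.2/128.2 = 0.1108 per s.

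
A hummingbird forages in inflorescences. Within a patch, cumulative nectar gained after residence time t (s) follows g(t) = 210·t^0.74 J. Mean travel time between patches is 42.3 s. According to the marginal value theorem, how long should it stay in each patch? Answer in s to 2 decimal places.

Maximise g(t)/(T+t): set derivative to zero → g'(t)(T+t) = g(t).
g'(t) = 0.74·210·t^-0.26. Setting 0.74·210·t^-0.26 = 210·t^0.74/(42.3+t) gives 0.74(42.3+t) = t, so 0.26·t = 0.74×42.3.
t* = 0.74×42.3/0.26 = 120.4 s.

120.39 s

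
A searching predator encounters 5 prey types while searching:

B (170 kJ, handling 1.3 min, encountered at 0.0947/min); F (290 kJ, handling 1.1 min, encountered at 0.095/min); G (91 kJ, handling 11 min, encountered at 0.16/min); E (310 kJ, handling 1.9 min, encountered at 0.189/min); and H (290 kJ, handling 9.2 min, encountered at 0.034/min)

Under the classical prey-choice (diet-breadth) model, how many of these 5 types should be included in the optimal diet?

3

Profitabilities (E/h, kJ/min): F 264, E 163, B 131, H 31.5, G 8.27. Add prey in this order while the next type's profitability exceeds the intake rate on those already taken.
Rate on top 1: 24.94. E: 163 > 24.94 → include.
Rate on top 2: 58.85. B: 131 > 58.85 → include.
Rate on top 3: 64.43. H: 31.5 < 64.43 → exclude; stop.
Optimal diet: F, E, B — 3 of 5 types.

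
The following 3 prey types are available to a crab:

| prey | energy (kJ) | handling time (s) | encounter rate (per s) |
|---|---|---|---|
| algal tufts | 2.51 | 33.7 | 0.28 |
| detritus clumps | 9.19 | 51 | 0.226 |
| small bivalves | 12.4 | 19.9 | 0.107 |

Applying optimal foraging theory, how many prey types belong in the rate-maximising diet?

Profitabilities (E/h, kJ/s): small bivalves 0.623, detritus clumps 0.18, algal tufts 0.0745. Add prey in this order while the next type's profitability exceeds the intake rate on those already taken.
Rate on top 1: 0.424. detritus clumps: 0.18 < 0.424 → exclude; stop.
Optimal diet: small bivalves — 1 of 3 types.

1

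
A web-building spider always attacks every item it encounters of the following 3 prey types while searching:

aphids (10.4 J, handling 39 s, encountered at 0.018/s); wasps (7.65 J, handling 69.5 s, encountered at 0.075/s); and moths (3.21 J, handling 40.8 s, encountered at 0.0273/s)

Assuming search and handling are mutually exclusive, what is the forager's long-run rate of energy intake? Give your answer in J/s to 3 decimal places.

0.106 J/s

R = (0.018×10.4 + 0.075×7.65 + 0.0273×3.21) / (1 + 0.018×39 + 0.075×69.5 + 0.0273×40.8) = 0.8486/8.028 = 0.1057 J/s.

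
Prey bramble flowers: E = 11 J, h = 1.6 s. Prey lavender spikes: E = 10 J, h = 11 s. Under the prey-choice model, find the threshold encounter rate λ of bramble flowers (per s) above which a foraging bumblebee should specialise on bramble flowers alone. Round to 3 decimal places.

0.095 per s

The zero-one rule: include lavender spikes iff E₂/h₂ > λE₁/(1+λh₁). Equality gives the switch point.
λE₁h₂ = E₂ + λE₂h₁ ⇒ λ = E₂/(E₁h₂ − E₂h₁) = 10/(121 − 16) = 0.09524 per s.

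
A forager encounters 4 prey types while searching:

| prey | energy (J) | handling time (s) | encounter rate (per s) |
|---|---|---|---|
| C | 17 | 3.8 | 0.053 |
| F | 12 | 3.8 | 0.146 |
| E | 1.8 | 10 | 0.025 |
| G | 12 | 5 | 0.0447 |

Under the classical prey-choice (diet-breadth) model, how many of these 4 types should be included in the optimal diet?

3

E/h in descending order: C 4.47, F 3.16, G 2.4, E 0.18 J/s. The optimal diet is the largest prefix of this list for which every included type satisfies E_i/h_i > R on the types above it.
Rate on top 1: 0.75. F: 3.16 > 0.75 → include.
Rate on top 2: 1.511. G: 2.4 > 1.511 → include.
Rate on top 3: 1.611. E: 0.18 < 1.611 → exclude; stop.
Optimal diet: C, F, G — 3 of 4 types.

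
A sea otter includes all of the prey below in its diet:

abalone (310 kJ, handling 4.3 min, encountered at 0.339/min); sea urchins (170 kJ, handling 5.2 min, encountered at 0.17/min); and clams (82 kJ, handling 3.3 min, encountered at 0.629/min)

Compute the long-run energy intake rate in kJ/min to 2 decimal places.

34.25 kJ/min

Energy encountered per unit search time: 0.339×310 + 0.17×170 + 0.629×82 = 185.6 kJ/min.
Handling time per unit search time: 0.339×4.3 + 0.17×5.2 + 0.629×3.3 = 4.417.
Rate = 185.6/(1 + 4.417) = 34.25 kJ/min.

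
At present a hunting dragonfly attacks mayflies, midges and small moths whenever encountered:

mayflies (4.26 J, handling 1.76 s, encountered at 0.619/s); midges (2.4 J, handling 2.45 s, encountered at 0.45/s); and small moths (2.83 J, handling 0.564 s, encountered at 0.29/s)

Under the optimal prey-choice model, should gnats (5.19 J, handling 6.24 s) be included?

On mayflies, midges and small moths alone, R = ΣλE/(1+Σλh) = 4.538/3.356 = 1.352 J/s.
Profitability of gnats: 5.19/6.24 = 0.8317 J/s.
0.8317 < 1.352, so adding gnats would lower the average — exclude it.

No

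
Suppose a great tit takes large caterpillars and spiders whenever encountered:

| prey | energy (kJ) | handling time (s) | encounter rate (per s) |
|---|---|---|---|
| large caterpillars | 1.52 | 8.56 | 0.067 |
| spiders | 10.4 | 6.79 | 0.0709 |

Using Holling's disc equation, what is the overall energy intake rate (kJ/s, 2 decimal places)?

0.41 kJ/s

R = (0.067×1.52 + 0.0709×10.4) / (1 + 0.067×8.56 + 0.0709×6.79) = 0.8392/2.055 = 0.4084 kJ/s.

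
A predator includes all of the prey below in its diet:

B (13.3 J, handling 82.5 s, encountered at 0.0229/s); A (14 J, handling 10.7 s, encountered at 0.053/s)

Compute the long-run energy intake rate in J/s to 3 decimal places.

R = (0.0229×13.3 + 0.053×14) / (1 + 0.0229×82.5 + 0.053×10.7) = 1.047/3.456 = 0.3028 J/s.

0.303 J/s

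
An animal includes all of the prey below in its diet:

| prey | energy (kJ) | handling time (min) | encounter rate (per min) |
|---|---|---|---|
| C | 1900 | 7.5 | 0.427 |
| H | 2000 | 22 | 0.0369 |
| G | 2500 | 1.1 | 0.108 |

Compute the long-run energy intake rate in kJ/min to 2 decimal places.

R = (0.427×1900 + 0.0369×2000 + 0.108×2500) / (1 + 0.427×7.5 + 0.0369×22 + 0.108×1.1) = 1155/5.133 = 225 kJ/min.

225.03 kJ/min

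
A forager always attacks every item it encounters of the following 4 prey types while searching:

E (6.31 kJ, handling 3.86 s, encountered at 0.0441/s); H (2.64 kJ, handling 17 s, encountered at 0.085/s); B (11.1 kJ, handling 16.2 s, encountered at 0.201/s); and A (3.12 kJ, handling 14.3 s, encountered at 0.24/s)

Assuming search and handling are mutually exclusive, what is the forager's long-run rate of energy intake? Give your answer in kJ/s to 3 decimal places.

R = Σλ_iE_i / (1 + Σλ_ih_i)
Numerator: 0.0441×6.31 + 0.085×2.64 + 0.201×11.1 + 0.24×3.12 = 3.483
Denominator: 1 + 0.0441×3.86 + 0.085×17 + 0.201×16.2 + 0.24×14.3 = 9.303
R = 3.483/9.303 = 0.3743 kJ/s

0.374 kJ/s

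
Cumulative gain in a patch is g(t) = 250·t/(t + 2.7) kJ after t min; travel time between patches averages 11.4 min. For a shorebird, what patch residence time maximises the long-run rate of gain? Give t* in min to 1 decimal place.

Optimal t* satisfies g'(t*) = g(t*)/(T + t*).
g'(t) = 250·2.7/(t + 2.7)². Setting 250·2.7/(t+2.7)² = 250t/[(t+2.7)(11.4+t)] gives 2.7(11.4+t) = t(t+2.7), so t² = 2.7×11.4 = 30.78.
t* = √30.78 = 5.548 min.

5.5 min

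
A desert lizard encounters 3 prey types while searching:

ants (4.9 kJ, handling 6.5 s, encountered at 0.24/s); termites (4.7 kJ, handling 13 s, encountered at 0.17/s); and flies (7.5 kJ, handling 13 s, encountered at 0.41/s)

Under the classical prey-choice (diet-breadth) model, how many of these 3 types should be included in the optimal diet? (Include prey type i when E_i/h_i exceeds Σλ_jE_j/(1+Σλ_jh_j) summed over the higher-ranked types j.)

Profitabilities (E/h, kJ/s): ants 0.754, flies 0.577, termites 0.362. Add prey in this order while the next type's profitability exceeds the intake rate on those already taken.
Rate on top 1: 0.4594. flies: 0.577 > 0.4594 → include.
Rate on top 2: 0.5388. termites: 0.362 < 0.5388 → exclude; stop.
Optimal diet: ants, flies — 2 of 3 types.

2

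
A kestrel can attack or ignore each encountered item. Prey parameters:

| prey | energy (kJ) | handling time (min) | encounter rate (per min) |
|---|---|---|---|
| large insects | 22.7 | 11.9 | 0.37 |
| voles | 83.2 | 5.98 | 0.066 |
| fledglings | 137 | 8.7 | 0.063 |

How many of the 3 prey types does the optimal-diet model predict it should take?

Rank by E/h (kJ/min): fledglings 15.7, voles 13.9, large insects 1.91. Include each in turn until the next type's E/h falls below the running intake rate.
Rate on top 1: 5.575. voles: 13.9 > 5.575 → include.
Rate on top 2: 7.269. large insects: 1.91 < 7.269 → exclude; stop.
Optimal diet: fledglings, voles — 2 of 3 types.

2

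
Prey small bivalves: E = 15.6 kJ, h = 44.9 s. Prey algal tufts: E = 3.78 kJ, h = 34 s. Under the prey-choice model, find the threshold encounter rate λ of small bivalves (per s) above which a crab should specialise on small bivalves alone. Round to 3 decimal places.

0.010 per s

The zero-one rule: include algal tufts iff E₂/h₂ > λE₁/(1+λh₁). Equality gives the switch point.
λE₁h₂ = E₂ + λE₂h₁ ⇒ λ = E₂/(E₁h₂ − E₂h₁) = 3.78/(530.4 − 169.7) = 0.01048 per s.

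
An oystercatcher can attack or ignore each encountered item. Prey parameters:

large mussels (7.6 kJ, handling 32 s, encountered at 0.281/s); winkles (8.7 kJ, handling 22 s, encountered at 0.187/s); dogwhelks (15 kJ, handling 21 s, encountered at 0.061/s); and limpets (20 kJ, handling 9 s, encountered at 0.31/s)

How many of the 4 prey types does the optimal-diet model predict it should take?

1

Profitabilities (E/h, kJ/s): limpets 2.22, dogwhelks 0.714, winkles 0.395, large mussels 0.237. Add prey in this order while the next type's profitability exceeds the intake rate on those already taken.
Rate on top 1: 1.636. dogwhelks: 0.714 < 1.636 → exclude; stop.
Optimal diet: limpets — 1 of 4 types.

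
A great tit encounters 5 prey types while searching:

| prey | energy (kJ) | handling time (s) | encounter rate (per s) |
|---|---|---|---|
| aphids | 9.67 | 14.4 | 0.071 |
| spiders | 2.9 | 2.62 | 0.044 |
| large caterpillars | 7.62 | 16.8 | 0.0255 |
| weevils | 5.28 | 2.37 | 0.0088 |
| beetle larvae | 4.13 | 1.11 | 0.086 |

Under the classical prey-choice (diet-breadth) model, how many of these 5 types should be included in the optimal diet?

4

E/h in descending order: beetle larvae 3.72, weevils 2.23, spiders 1.11, aphids 0.672, large caterpillars 0.454 kJ/s. The optimal diet is the largest prefix of this list for which every included type satisfies E_i/h_i > R on the types above it.
Rate on top 1: 0.3242. weevils: 2.23 > 0.3242 → include.
Rate on top 2: 0.3598. spiders: 1.11 > 0.3598 → include.
Rate on top 3: 0.4297. aphids: 0.672 > 0.4297 → include.
Rate on top 4: 0.5394. large caterpillars: 0.454 < 0.5394 → exclude; stop.
Optimal diet: beetle larvae, weevils, spiders, aphids — 4 of 5 types.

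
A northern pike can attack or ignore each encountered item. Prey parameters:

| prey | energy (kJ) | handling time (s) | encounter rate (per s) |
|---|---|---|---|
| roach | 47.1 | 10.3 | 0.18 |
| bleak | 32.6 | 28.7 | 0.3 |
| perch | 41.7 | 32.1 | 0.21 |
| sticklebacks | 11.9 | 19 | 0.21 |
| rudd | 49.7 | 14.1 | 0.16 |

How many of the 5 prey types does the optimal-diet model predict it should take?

2

Profitabilities (E/h, kJ/s): roach 4.57, rudd 3.52, perch 1.3, bleak 1.14, sticklebacks 0.626. Add prey in this order while the next type's profitability exceeds the intake rate on those already taken.
Rate on top 1: 2.971. rudd: 3.52 > 2.971 → include.
Rate on top 2: 3.215. perch: 1.3 < 3.215 → exclude; stop.
Optimal diet: roach, rudd — 2 of 5 types.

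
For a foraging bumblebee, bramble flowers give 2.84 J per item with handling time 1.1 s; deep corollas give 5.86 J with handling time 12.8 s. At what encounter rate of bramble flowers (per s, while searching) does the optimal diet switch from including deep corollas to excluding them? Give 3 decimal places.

0.196 per s

At the threshold, the rate on bramble flowers alone equals the profitability of deep corollas: λ·2.84/(1 + λ·1.1) = 5.86/12.8 = 0.4578.
Rearranging, λ(2.84 − 0.4578×1.1) = 0.4578, so λ = 0.4578/2.336 = 0.1959 per s.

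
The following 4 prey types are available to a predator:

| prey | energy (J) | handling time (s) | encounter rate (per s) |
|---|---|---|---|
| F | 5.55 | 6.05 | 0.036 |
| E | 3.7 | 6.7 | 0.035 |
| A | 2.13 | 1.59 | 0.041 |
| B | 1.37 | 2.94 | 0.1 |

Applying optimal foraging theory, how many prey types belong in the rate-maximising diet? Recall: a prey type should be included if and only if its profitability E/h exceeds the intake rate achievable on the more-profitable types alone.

E/h in descending order: A 1.34, F 0.917, E 0.552, B 0.466 J/s. The optimal diet is the largest prefix of this list for which every included type satisfies E_i/h_i > R on the types above it.
Rate on top 1: 0.08199. F: 0.917 > 0.08199 → include.
Rate on top 2: 0.2238. E: 0.552 > 0.2238 → include.
Rate on top 3: 0.2746. B: 0.466 > 0.2746 → include.
Optimal diet: A, F, E, B — 4 of 4 types.

4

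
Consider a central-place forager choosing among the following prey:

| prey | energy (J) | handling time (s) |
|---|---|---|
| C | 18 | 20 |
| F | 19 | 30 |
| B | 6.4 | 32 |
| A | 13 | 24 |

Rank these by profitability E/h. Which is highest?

In descending order of E/h:
C: 18/20 = 0.9 J/s
F: 19/30 = 0.633 J/s
A: 13/24 = 0.542 J/s
B: 6.4/32 = 0.2 J/s

C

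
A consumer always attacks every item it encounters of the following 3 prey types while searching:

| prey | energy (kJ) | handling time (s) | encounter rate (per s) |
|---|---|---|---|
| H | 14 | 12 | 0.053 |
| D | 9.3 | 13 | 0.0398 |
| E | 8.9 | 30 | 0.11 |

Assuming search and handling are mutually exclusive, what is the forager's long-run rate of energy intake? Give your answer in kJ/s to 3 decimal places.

R = (0.053×14 + 0.0398×9.3 + 0.11×8.9) / (1 + 0.053×12 + 0.0398×13 + 0.11×30) = 2.091/5.453 = 0.3835 kJ/s.

0.383 kJ/s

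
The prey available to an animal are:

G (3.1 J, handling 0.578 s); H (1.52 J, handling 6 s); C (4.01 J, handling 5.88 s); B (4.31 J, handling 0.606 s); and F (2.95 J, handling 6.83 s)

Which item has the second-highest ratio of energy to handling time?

In descending order of E/h:
B: 4.31/0.606 = 7.11 J/s
G: 3.1/0.578 = 5.36 J/s
C: 4.01/5.88 = 0.682 J/s
F: 2.95/6.83 = 0.432 J/s
H: 1.52/6 = 0.253 J/s

G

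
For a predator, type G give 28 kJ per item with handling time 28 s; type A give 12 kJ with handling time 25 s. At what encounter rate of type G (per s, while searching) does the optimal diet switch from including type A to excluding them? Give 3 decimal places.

The zero-one rule: include type A iff E₂/h₂ > λE₁/(1+λh₁). Equality gives the switch point.
λE₁h₂ = E₂ + λE₂h₁ ⇒ λ = E₂/(E₁h₂ − E₂h₁) = 12/(700 − 336) = 0.03297 per s.

0.033 per s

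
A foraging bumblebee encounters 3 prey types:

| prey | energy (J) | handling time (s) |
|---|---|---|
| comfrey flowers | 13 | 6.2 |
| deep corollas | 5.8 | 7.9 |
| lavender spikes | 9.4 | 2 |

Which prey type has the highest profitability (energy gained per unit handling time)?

lavender spikes

In descending order of E/h:
lavender spikes: 9.4/2 = 4.7 J/s
comfrey flowers: 13/6.2 = 2.1 J/s
deep corollas: 5.8/7.9 = 0.734 J/s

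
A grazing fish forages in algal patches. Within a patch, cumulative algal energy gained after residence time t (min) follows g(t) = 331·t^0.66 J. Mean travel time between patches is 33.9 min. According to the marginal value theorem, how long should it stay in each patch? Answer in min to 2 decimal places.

Optimal t* satisfies g'(t*) = g(t*)/(T + t*).
g'(t) = 0.66·331·t^-0.34. Setting 0.66·331·t^-0.34 = 331·t^0.66/(33.9+t) gives 0.66(33.9+t) = t, so 0.34·t = 0.66×33.9.
t* = 0.66×33.9/0.34 = 65.81 min.

65.81 min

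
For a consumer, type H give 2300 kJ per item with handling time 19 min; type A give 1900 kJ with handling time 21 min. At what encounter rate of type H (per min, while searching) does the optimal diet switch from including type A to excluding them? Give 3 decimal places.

The zero-one rule: include type A iff E₂/h₂ > λE₁/(1+λh₁). Equality gives the switch point.
λE₁h₂ = E₂ + λE₂h₁ ⇒ λ = E₂/(E₁h₂ − E₂h₁) = 1900/(4.83e+04 − 3.61e+04) = 0.1557 per min.

0.156 per min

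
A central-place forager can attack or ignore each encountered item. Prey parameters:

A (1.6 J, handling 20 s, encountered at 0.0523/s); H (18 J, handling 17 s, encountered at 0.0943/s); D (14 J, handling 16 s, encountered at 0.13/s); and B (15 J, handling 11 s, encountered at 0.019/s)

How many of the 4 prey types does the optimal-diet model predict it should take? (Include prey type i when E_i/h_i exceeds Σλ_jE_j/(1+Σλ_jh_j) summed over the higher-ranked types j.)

E/h in descending order: B 1.36, H 1.06, D 0.875, A 0.08 J/s. The optimal diet is the largest prefix of this list for which every included type satisfies E_i/h_i > R on the types above it.
Rate on top 1: 0.2357. H: 1.06 > 0.2357 → include.
Rate on top 2: 0.705. D: 0.875 > 0.705 → include.
Rate on top 3: 0.7773. A: 0.08 < 0.7773 → exclude; stop.
Optimal diet: B, H, D — 3 of 4 types.

3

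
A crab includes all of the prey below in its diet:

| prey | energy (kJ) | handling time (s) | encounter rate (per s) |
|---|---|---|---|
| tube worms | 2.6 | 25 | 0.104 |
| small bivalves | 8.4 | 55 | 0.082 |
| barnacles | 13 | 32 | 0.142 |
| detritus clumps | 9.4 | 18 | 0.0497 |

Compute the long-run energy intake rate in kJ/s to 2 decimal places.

R = Σλ_iE_i / (1 + Σλ_ih_i)
Numerator: 0.104×2.6 + 0.082×8.4 + 0.142×13 + 0.0497×9.4 = 3.272
Denominator: 1 + 0.104×25 + 0.082×55 + 0.142×32 + 0.0497×18 = 13.55
R = 3.272/13.55 = 0.2415 kJ/s

0.24 kJ/s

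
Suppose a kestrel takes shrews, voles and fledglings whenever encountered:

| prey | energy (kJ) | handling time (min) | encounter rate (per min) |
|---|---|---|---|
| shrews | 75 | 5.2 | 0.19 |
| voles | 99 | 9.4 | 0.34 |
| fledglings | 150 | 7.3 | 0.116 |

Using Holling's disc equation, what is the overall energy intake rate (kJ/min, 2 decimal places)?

R = (0.19×75 + 0.34×99 + 0.116×150) / (1 + 0.19×5.2 + 0.34×9.4 + 0.116×7.3) = 65.31/6.031 = 10.83 kJ/min.

10.83 kJ/min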